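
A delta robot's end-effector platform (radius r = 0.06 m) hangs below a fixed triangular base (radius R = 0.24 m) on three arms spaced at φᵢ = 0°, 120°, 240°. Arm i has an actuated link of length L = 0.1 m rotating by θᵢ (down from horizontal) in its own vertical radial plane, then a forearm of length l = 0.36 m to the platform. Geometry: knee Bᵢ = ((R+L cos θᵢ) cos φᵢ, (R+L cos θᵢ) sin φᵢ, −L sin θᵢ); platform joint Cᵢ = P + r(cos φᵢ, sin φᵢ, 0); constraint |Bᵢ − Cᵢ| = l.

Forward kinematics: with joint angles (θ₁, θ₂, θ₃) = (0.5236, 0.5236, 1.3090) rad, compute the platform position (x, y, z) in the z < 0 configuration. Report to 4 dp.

(0.0381, 0.0660, -0.3202)

S1 = (0.2666·cos0.0°, 0.2666·sin0.0°, -0.0500) = (0.2666, 0.0000, -0.0500)
S2 = (0.2666·cos120.0°, 0.2666·sin120.0°, -0.0500) = (-0.1333, 0.2309, -0.0500)
φ3=240.0°: virtual centre (-0.1029, -0.1783, -0.0966), radius l
eliminate P² terms by subtracting sphere 1 from 2 and 3
[-0.7998 0.4618 0.0000]·P = 0.0000;  [-0.7391 -0.3566 -0.0932]·P = -0.0219
Cramer: x(z) = 0.0161-0.0687z;  y(z) = 0.0279-0.1190z
quadratic in z: (1.0189)z²+(0.1278)z+(-0.0636)=0, √Δ=0.5248 → z ∈ {-0.3202, 0.1948}; z = -0.3202 (taking z<0)
x = 0.0381, y = 0.0660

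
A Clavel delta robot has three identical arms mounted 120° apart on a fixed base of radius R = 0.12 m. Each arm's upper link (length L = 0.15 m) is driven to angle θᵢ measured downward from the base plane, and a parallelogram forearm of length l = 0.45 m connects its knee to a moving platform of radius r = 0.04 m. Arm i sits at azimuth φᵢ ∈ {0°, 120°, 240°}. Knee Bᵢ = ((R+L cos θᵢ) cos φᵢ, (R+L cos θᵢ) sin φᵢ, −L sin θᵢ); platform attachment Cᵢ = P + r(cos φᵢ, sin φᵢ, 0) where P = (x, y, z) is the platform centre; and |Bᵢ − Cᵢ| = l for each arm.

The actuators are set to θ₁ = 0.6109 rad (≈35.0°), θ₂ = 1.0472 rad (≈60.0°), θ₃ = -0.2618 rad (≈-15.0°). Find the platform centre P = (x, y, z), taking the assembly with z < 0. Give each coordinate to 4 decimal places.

arm 1 at φ=0.0°: (R−r)+L cos θ1 = 0.2029;  O1 = (0.2029, 0.0000, -0.0860)
O2 = (0.1550·cos120.0°, 0.1550·sin120.0°, -0.1299) = (-0.0775, 0.1342, -0.1299)
arm 3 at φ=240.0°: (R−r)+L cos θ3 = 0.2249;  O3 = (-0.1124, -0.1948, 0.0388)
subtract pairs → two planes through P
[-0.5607 0.2685 -0.0877]·P = -0.0077;  [-0.6306 -0.3895 0.2497]·P = 0.0035
det = 0.3877;  x = 0.0053+0.0848z,  y = -0.0176+0.5039z
into |P−O₁|² = l²: 1.2611z² + 0.1209z + -0.1557 = 0;  Δ = 0.8002;  z = -0.4026 or 0.3067 → z<0 root = -0.4026
x = -0.0289, y = -0.2204

(-0.0289, -0.2204, -0.4026)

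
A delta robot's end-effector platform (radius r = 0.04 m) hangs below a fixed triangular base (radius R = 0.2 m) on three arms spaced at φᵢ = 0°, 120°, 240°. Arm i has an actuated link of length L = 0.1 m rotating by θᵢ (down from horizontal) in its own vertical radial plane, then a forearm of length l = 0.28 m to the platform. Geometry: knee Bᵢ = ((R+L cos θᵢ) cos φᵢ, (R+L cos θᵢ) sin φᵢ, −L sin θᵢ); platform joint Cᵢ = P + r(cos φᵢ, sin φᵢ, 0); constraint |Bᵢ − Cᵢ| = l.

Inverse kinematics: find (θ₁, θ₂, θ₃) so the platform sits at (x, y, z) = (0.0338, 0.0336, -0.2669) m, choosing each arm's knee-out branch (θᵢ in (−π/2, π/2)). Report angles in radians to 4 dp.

θ₁ = 0.7853, θ₂ = 0.9605, θ₃ = 1.3965

φ1=0.0° → target in arm frame (0.0338, 0.0336)
  e−x'=0.1262;  (l²−L²−(e−x')²−y'²−z²)/2L = -0.0995
  γ=atan2(-0.2669,0.1262)=-1.1291;  ψ=arccos(-0.3369)=1.9144;  θ1=γ+ψ≈0.7853
arm 2 (φ=120.0°): x'=0.0122, y'=-0.0461
  A=0.1478, B=-0.2669, C=(l²−L²−A²−y'²−z²)/(2L)=-0.1340
  θ2 = atan2(B,A) + arccos(C/0.3051) = 0.9605
arm 3 (φ=240.0°): x'=-0.0460, y'=0.0125
  e−x'=0.2060;  (l²−L²−(e−x')²−y'²−z²)/2L = -0.2271
  γ=atan2(-0.2669,0.2060)=-0.9135;  ψ=arccos(-0.6737)=2.3100;  θ3=γ+ψ≈1.3965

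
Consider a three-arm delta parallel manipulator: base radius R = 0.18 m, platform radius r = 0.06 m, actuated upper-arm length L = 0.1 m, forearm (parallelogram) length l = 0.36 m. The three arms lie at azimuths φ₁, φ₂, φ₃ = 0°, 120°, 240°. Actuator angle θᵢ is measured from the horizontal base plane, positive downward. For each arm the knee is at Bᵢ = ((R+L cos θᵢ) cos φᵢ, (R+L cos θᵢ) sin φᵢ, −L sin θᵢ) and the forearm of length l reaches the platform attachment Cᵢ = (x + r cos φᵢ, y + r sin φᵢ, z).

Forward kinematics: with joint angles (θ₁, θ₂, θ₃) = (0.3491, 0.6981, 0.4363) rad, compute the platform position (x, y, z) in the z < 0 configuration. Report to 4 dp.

(0.0249, -0.0265, -0.3394)

arm 1 at φ=0.0°: ρ1 = 0.2140;  S1 = (0.2140, 0.0000, -0.0342)
S2 = (0.1966·cos120.0°, 0.1966·sin120.0°, -0.0643) = (-0.0983, 0.1703, -0.0643)
S3 = (0.2106·cos240.0°, 0.2106·sin240.0°, -0.0423) = (-0.1053, -0.1824, -0.0423)
subtract pairs → two planes through P
linear system: -0.6245x+0.3405y = -0.0042−-0.0601z; -0.6386x+-0.3648y = -0.0008−-0.0161z
det = 0.4453;  x = 0.0040+-0.0616z,  y = -0.0049+0.0637z
quadratic in z: (1.0078)z²+(0.0937)z+(-0.0843)=0, √Δ=0.5905 → z ∈ {-0.3394, 0.2465}; z = -0.3394 (taking z<0)
x = 0.0249, y = -0.0265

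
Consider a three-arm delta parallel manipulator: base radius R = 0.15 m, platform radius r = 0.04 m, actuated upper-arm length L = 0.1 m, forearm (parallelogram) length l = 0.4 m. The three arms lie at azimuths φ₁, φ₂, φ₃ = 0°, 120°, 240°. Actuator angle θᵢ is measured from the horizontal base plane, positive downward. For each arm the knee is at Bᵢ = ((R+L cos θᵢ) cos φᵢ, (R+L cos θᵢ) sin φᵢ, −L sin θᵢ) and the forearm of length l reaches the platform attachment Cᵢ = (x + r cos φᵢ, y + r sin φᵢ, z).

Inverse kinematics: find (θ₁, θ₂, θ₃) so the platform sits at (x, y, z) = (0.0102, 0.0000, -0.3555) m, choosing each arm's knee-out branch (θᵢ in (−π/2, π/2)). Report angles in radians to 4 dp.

arm 1 (φ=0.0°): x'=0.0102, y'=0.0000
  A=0.0998, B=-0.3555, C=(l²−L²−A²−y'²−z²)/(2L)=0.0683
  γ=atan2(-0.3555,0.0998)=-1.2971;  ψ=arccos(0.1850)=1.3848;  θ1=γ+ψ≈0.0876
rotate P by −φ2: (-0.0051, -0.0088, -0.3555)
  e−x'=0.1151;  (l²−L²−(e−x')²−y'²−z²)/2L = 0.0515
  θ2 = atan2(B,A) + arccos(C/0.3737) = 0.1749
rotate P by −φ3: (-0.0051, 0.0088, -0.3555)
  A=0.1151, B=-0.3555, C=(l²−L²−A²−y'²−z²)/(2L)=0.0515
  √(A²+B²)=0.3737;  θ3 = -1.2577+1.4326 ≈ 0.1749

θ₁ = 0.0876, θ₂ = 0.1749, θ₃ = 0.1749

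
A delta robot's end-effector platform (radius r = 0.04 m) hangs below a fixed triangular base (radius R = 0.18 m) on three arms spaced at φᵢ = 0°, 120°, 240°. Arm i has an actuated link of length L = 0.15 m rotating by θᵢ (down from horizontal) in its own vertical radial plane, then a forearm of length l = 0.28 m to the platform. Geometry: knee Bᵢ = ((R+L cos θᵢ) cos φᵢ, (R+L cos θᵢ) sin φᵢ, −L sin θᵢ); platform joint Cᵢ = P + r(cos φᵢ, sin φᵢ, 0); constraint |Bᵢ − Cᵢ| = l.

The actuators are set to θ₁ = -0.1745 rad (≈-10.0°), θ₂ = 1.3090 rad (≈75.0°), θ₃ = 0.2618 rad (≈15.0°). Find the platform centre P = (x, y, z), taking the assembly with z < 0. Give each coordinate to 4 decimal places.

(0.0644, -0.0781, -0.1237)

arm 1 at φ=0.0°: ρ1 = 0.2877;  O1 = (0.2877, 0.0000, 0.0260)
O2 = (0.1788·cos120.0°, 0.1788·sin120.0°, -0.1449) = (-0.0894, 0.1549, -0.1449)
O3 = (0.2849·cos240.0°, 0.2849·sin240.0°, -0.0388) = (-0.1424, -0.2467, -0.0388)
|O₂|²−|O₁|² = -0.0305;  |O₃|²−|O₁|² = -0.0008
plane₁₂: -0.7543x+0.3097y+-0.3419z = -0.0305
det = 0.6387;  x = 0.0239+-0.3270z,  y = -0.0401+0.3073z
quadratic in z: (1.2014)z²+(0.0958)z+(-0.0065)=0, √Δ=0.2014 → z ∈ {-0.1237, 0.0440}; z = -0.1237 (taking z<0)
x = 0.0644, y = -0.0781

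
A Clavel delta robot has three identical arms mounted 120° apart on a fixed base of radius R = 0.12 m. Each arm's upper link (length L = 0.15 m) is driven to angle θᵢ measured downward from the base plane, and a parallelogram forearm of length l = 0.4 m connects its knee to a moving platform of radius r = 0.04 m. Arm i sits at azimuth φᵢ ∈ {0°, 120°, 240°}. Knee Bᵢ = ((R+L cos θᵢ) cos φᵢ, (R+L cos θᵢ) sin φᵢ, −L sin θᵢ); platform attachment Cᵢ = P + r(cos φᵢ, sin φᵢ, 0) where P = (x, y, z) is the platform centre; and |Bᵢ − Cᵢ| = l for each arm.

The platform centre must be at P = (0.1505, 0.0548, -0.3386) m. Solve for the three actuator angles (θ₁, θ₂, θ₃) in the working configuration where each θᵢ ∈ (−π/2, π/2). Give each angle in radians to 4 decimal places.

arm 1 (φ=0.0°): x'=0.1505, y'=0.0548
  A cos θ + B sin θ = C:  -0.0705·cos θ + -0.3386·sin θ = 0.0496
  γ=atan2(-0.3386,-0.0705)=-1.7761;  ψ=arccos(0.1434)=1.4269;  θ1=γ+ψ≈-0.3492
φ2=120.0° → target in arm frame (-0.0278, -0.1577)
  A cos θ + B sin θ = C:  0.1078·cos θ + -0.3386·sin θ = -0.0455
  θ2 = atan2(B,A) + arccos(C/0.3553) = 0.4366
rotate P by −φ3: (-0.1227, 0.1029, -0.3386)
  A cos θ + B sin θ = C:  0.2027·cos θ + -0.3386·sin θ = -0.0961
  √(A²+B²)=0.3946;  θ3 = -1.0314+1.8168 ≈ 0.7855

θ₁ = -0.3492, θ₂ = 0.4366, θ₃ = 0.7855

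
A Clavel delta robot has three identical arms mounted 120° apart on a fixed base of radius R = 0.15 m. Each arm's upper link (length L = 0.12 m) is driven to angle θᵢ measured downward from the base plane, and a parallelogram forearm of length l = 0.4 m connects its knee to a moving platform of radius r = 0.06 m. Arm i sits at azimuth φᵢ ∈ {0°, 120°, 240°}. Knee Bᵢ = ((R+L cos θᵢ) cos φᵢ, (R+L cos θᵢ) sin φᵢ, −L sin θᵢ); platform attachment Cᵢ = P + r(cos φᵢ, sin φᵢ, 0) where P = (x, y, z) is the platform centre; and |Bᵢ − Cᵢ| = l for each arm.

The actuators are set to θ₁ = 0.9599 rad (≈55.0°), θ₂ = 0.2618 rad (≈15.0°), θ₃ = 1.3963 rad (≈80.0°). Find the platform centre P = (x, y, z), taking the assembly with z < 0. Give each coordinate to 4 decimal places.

arm 1 at φ=0.0°: ρ1 = 0.1588;  O1 = (0.1588, 0.0000, -0.0983)
φ2=120.0°: virtual centre (-0.1030, 0.1783, -0.0311), radius l
φ3=240.0°: virtual centre (-0.0554, -0.0960, -0.1182), radius l
|O₂|²−|O₁|² = 0.0085;  |O₃|²−|O₁|² = -0.0086
linear system: -0.5236x+0.3566y = 0.0085−0.1345z; -0.4285x+-0.1920y = -0.0086−-0.0398z
det = 0.2533;  x = 0.0057+0.0459z,  y = 0.0322+-0.3096z
sphere 1 gives Az²+Bz+C=0 with A=1.0980, B=0.1626, C=-0.1259;  B²−4AC=0.5792;  roots -0.4206, 0.2725;  negative root z = -0.4206
x = -0.0136, y = 0.1624

(-0.0136, 0.1624, -0.4206)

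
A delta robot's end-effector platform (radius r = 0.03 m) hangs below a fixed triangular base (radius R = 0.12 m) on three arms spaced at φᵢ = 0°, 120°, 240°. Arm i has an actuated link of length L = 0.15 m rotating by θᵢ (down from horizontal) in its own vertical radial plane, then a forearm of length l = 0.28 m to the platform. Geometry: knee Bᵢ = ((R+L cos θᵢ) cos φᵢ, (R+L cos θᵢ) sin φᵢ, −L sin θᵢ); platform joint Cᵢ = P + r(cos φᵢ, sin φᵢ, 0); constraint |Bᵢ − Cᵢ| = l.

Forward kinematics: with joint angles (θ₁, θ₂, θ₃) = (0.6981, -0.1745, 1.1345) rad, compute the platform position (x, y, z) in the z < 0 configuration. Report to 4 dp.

(-0.0122, 0.1262, -0.2203)

arm 1 at φ=0.0°: e+L cos θ1 = 0.2049;  O1 = (0.2049, 0.0000, -0.0964)
arm 2 at φ=120.0°: e+L cos θ2 = 0.2377;  O2 = (-0.1189, 0.2059, 0.0260)
φ3=240.0°: virtual centre (-0.0767, -0.1328, -0.1359), radius l
subtract pairs → two planes through P
[-0.6475 0.4117 0.2449]·P = 0.0059;  [-0.5632 -0.2657 -0.0791]·P = -0.0093
det = 0.4039;  x = 0.0056+0.0805z,  y = 0.0231+-0.4682z
quadratic in z: (1.2257)z²+(0.1391)z+(-0.0288)=0, √Δ=0.4009 → z ∈ {-0.2203, 0.1068}; z = -0.2203 (taking z<0)
x = -0.0122, y = 0.1262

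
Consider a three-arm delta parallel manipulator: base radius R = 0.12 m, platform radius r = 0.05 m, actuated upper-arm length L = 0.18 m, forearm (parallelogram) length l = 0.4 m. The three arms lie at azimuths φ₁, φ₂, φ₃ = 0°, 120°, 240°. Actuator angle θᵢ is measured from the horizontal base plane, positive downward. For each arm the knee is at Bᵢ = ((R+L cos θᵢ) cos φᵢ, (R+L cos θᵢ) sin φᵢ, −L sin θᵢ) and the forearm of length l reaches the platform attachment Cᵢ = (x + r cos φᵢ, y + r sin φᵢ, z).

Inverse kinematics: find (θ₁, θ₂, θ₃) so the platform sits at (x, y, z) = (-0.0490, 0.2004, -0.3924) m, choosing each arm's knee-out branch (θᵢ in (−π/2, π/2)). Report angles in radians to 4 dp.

rotate P by −φ1: (-0.0490, 0.2004, -0.3924)
  A=0.1190, B=-0.3924, C=(l²−L²−A²−y'²−z²)/(2L)=-0.2242
  √(A²+B²)=0.4100;  θ1 = -1.2763+2.1492 ≈ 0.8728
rotate P by −φ2: (0.1981, -0.0578, -0.3924)
  A cos θ + B sin θ = C:  -0.1281·cos θ + -0.3924·sin θ = -0.1281
  θ2 = atan2(B,A) + arccos(C/0.4128) = 0.0001
φ3=240.0° → target in arm frame (-0.1491, -0.1426)
  A cos θ + B sin θ = C:  0.2191·cos θ + -0.3924·sin θ = -0.2631
  √(A²+B²)=0.4494;  θ3 = -1.0617+2.1962 ≈ 1.1345

θ₁ = 0.8728, θ₂ = 0.0001, θ₃ = 1.1345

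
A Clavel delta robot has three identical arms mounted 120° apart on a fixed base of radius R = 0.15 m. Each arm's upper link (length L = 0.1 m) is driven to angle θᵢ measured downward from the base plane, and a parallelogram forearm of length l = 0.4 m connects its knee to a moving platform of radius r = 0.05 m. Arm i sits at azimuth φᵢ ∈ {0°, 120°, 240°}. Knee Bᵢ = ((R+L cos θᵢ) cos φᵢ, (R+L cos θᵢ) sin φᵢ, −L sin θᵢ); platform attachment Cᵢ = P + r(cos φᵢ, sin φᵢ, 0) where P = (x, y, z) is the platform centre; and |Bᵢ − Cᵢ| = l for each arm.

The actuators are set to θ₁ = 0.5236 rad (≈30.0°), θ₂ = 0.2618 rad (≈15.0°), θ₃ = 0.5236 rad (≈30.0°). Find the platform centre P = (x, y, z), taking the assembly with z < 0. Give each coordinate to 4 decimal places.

arm 1 at φ=0.0°: ρ1 = 0.1866;  O1 = (0.1866, 0.0000, -0.0500)
arm 2 at φ=120.0°: ρ2 = 0.1966;  O2 = (-0.0983, 0.1703, -0.0259)
arm 3 at φ=240.0°: ρ3 = 0.1866;  O3 = (-0.0933, -0.1616, -0.0500)
|O₂|²−|O₁|² = 0.0020;  |O₃|²−|O₁|² = 0.0000
linear system: -0.5698x+0.3405y = 0.0020−0.0482z; -0.5598x+-0.3232y = 0.0000−0.0000z
Cramer: x(z) = -0.0017+0.0416z;  y(z) = 0.0030-0.0721z
quadratic in z: (1.0069)z²+(0.0839)z+(-0.1220)=0, √Δ=0.7061 → z ∈ {-0.3923, 0.3089}; z = -0.3923 (taking z<0)
x = -0.0180, y = 0.0312

(-0.0180, 0.0312, -0.3923)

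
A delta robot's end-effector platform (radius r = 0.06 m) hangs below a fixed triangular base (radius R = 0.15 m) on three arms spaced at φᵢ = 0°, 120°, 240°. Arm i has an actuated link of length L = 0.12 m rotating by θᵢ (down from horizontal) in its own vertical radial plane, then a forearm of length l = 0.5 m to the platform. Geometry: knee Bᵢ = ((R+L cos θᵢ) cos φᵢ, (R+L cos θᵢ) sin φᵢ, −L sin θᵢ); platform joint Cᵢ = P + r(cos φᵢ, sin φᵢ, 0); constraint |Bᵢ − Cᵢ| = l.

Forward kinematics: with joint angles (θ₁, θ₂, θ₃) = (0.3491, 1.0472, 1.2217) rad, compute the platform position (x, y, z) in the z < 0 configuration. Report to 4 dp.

O1 = (0.2028·cos0.0°, 0.2028·sin0.0°, -0.0410) = (0.2028, 0.0000, -0.0410)
arm 2 at φ=120.0°: e+L cos θ2 = 0.1500;  O2 = (-0.0750, 0.1299, -0.1039)
arm 3 at φ=240.0°: e+L cos θ3 = 0.1310;  O3 = (-0.0655, -0.1135, -0.1128)
|O₂|²−|O₁|² = -0.0095;  |O₃|²−|O₁|² = -0.0129
linear system: -0.5555x+0.2598y = -0.0095−-0.1258z; -0.5366x+-0.2270y = -0.0129−-0.1434z
Cramer: x(z) = 0.0208-0.2479z;  y(z) = 0.0078-0.0460z
into |P−O₁|² = l²: 1.0636z² + 0.1716z + -0.2151 = 0;  Δ = 0.9446;  z = -0.5376 or 0.3763 → z<0 root = -0.5376
x = 0.1540, y = 0.0325

(0.1540, 0.0325, -0.5376)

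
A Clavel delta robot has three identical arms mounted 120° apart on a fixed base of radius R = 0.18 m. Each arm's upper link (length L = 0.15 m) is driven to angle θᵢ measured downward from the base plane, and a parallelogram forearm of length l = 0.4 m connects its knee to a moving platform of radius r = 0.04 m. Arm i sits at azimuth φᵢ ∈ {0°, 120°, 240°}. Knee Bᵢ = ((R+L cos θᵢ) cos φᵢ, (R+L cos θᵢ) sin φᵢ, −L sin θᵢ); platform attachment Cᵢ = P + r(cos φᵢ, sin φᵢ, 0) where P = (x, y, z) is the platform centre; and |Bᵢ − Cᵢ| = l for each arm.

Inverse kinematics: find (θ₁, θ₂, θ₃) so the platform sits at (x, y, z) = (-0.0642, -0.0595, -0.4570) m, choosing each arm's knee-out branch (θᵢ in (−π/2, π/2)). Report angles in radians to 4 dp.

rotate P by −φ1: (-0.0642, -0.0595, -0.4570)
  A=0.2042, B=-0.4570, C=(l²−L²−A²−y'²−z²)/(2L)=-0.3886
  θ1 = atan2(B,A) + arccos(C/0.5005) = 1.3091
rotate P by −φ2: (-0.0194, 0.0853, -0.4570)
  A=0.1594, B=-0.4570, C=(l²−L²−A²−y'²−z²)/(2L)=-0.3468
  θ2 = atan2(B,A) + arccos(C/0.4840) = 1.1346
arm 3 (φ=240.0°): x'=0.0836, y'=-0.0258
  e−x'=0.0564;  (l²−L²−(e−x')²−y'²−z²)/2L = -0.2506
  θ3 = atan2(B,A) + arccos(C/0.4605) = 0.6983

θ₁ = 1.3091, θ₂ = 1.1346, θ₃ = 0.6983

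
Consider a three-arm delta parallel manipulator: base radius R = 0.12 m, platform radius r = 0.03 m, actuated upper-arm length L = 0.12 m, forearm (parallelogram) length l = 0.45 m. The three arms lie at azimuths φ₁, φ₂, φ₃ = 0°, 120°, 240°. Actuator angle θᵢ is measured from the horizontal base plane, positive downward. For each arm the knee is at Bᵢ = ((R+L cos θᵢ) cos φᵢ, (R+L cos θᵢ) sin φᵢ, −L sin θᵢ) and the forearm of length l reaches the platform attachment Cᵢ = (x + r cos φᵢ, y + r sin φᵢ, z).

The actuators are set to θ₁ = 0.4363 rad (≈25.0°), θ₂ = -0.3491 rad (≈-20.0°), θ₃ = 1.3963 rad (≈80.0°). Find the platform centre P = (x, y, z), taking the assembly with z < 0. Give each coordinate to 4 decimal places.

φ1=0.0°: virtual centre (0.1988, 0.0000, -0.0507), radius l
O2 = (0.2028·cos120.0°, 0.2028·sin120.0°, 0.0410) = (-0.1014, 0.1756, 0.0410)
arm 3 at φ=240.0°: (R−r)+L cos θ3 = 0.1108;  O3 = (-0.0554, -0.0960, -0.1182)
|O₂|²−|O₁|² = 0.0007;  |O₃|²−|O₁|² = -0.0158
[-0.6003 0.3512 0.1835]·P = 0.0007;  [-0.5084 -0.1920 -0.1349]·P = -0.0158
Cramer: x(z) = 0.0184-0.0414z;  y(z) = 0.0336-0.5933z
sphere 1 gives Az²+Bz+C=0 with A=1.3537, B=0.0765, C=-0.1663;  B²−4AC=0.9063;  roots -0.3799, 0.3234;  negative root z = -0.3799
x = 0.0342, y = 0.2590

(0.0342, 0.2590, -0.3799)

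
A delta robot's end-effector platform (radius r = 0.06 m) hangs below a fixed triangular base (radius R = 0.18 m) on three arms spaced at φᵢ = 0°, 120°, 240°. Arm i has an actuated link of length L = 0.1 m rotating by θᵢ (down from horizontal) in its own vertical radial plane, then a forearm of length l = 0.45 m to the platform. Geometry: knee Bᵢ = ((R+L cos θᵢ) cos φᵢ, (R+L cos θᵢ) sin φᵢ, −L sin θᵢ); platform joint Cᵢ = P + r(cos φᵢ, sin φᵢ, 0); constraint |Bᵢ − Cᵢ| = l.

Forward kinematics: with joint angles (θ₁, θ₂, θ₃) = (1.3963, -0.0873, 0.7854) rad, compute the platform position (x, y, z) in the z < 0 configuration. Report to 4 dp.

arm 1 at φ=0.0°: ρ1 = 0.1374;  O1 = (0.1374, 0.0000, -0.0985)
φ2=120.0°: virtual centre (-0.1098, 0.1902, 0.0087), radius l
arm 3 at φ=240.0°: ρ3 = 0.1907;  O3 = (-0.0954, -0.1652, -0.0707)
eliminate P² terms by subtracting sphere 1 from 2 and 3
linear system: -0.4943x+0.3804y = 0.0197−0.2144z; -0.4654x+-0.3303y = 0.0128−0.0555z
Cramer: x(z) = -0.0335+0.2702z;  y(z) = 0.0084-0.2125z
quadratic in z: (1.1182)z²+(0.1011)z+(-0.1635)=0, √Δ=0.8612 → z ∈ {-0.4303, 0.3399}; z = -0.4303 (taking z<0)
x = -0.1497, y = 0.0999

(-0.1497, 0.0999, -0.4303)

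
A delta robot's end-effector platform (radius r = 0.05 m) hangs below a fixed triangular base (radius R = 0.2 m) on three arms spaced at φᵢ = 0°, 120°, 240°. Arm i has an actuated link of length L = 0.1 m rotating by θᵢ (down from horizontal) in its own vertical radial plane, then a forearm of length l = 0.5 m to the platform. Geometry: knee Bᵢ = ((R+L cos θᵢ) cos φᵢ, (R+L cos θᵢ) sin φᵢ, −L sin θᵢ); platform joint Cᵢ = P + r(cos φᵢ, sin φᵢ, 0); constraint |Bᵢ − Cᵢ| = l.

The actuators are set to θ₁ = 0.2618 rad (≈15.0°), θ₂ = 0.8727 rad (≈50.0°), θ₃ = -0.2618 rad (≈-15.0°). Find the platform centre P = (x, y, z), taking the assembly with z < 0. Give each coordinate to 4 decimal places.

(0.0110, -0.1276, -0.4480)

arm 1 at φ=0.0°: e+L cos θ1 = 0.2466;  S1 = (0.2466, 0.0000, -0.0259)
arm 2 at φ=120.0°: e+L cos θ2 = 0.2143;  S2 = (-0.1071, 0.1856, -0.0766)
arm 3 at φ=240.0°: e+L cos θ3 = 0.2466;  S3 = (-0.1233, -0.2136, 0.0259)
subtract pairs → two planes through P
plane₁₂: -0.7075x+0.3711y+-0.1014z = -0.0097
Cramer: x(z) = 0.0072-0.0085z;  y(z) = -0.0124+0.2571z
quadratic in z: (1.0662)z²+(0.0494)z+(-0.1919)=0, √Δ=0.9059 → z ∈ {-0.4480, 0.4016}; z = -0.4480 (taking z<0)
x = 0.0110, y = -0.1276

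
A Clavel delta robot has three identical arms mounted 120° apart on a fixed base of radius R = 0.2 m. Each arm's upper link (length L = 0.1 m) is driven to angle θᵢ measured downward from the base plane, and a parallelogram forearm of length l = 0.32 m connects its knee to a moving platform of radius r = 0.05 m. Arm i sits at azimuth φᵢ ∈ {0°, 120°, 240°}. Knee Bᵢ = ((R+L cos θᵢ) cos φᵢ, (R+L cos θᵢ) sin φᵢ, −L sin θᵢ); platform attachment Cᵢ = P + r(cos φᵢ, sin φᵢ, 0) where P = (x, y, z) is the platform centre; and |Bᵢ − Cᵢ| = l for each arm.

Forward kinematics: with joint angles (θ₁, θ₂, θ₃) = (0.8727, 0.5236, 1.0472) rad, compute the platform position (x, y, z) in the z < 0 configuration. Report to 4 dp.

(-0.0075, 0.0435, -0.3031)

φ1=0.0°: virtual centre (0.2143, 0.0000, -0.0766), radius l
centre 2 = (0.2366·cos120.0°, 0.2366·sin120.0°, -0.0500) = (-0.1183, 0.2049, -0.0500)
φ3=240.0°: virtual centre (-0.1000, -0.1732, -0.0866), radius l
subtract pairs → two planes through P
linear system: -0.6652x+0.4098y = 0.0067−0.0532z; -0.6286x+-0.3464y = -0.0043−-0.0200z
Cramer: x(z) = -0.0012+0.0210z;  y(z) = 0.0145-0.0958z
into |P−centre ₁|² = l²: 1.0096z² + 0.1414z + -0.0499 = 0;  Δ = 0.2216;  z = -0.3031 or 0.1631 → z<0 root = -0.3031
x = -0.0075, y = 0.0435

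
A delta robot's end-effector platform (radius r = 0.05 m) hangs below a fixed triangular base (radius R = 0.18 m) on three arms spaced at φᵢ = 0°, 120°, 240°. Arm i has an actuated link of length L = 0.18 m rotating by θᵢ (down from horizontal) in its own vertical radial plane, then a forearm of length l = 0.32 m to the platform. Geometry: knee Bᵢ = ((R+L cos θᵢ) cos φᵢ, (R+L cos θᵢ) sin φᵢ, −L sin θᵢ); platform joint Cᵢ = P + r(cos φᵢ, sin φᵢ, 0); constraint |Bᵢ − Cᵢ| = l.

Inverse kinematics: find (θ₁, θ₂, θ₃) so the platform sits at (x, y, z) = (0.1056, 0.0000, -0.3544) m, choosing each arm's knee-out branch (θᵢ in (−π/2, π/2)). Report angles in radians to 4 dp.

φ1=0.0° → target in arm frame (0.1056, 0.0000)
  A=0.0244, B=-0.3544, C=(l²−L²−A²−y'²−z²)/(2L)=-0.1561
  γ=atan2(-0.3544,0.0244)=-1.5021;  ψ=arccos(-0.4394)=2.0257;  θ1=γ+ψ≈0.5237
rotate P by −φ2: (-0.0528, -0.0915, -0.3544)
  e−x'=0.1828;  (l²−L²−(e−x')²−y'²−z²)/2L = -0.2705
  γ=atan2(-0.3544,0.1828)=-1.0946;  ψ=arccos(-0.6783)=2.3163;  θ2=γ+ψ≈1.2217
φ3=240.0° → target in arm frame (-0.0528, 0.0915)
  A cos θ + B sin θ = C:  0.1828·cos θ + -0.3544·sin θ = -0.2705
  √(A²+B²)=0.3988;  θ3 = -1.0946+2.3163 ≈ 1.2217

θ₁ = 0.5237, θ₂ = 1.2217, θ₃ = 1.2217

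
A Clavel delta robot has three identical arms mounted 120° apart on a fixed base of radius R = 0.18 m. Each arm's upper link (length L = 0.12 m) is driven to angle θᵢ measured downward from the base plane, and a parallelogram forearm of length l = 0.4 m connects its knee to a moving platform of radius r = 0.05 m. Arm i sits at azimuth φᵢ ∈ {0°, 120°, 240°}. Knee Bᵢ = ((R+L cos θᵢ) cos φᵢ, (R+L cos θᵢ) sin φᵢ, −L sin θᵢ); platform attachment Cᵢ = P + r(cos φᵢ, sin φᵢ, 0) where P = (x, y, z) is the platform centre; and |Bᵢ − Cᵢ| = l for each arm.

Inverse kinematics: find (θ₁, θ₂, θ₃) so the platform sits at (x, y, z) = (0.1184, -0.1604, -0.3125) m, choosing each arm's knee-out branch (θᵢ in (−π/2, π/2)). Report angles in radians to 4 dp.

rotate P by −φ1: (0.1184, -0.1604, -0.3125)
  A=0.0116, B=-0.3125, C=(l²−L²−A²−y'²−z²)/(2L)=0.0920
  θ1 = atan2(B,A) + arccos(C/0.3127) = -0.2615
φ2=120.0° → target in arm frame (-0.1981, -0.0223)
  A=0.3281, B=-0.3125, C=(l²−L²−A²−y'²−z²)/(2L)=-0.2509
  √(A²+B²)=0.4531;  θ2 = -0.7610+2.1576 ≈ 1.3965
rotate P by −φ3: (0.0797, 0.1827, -0.3125)
  A=0.0503, B=-0.3125, C=(l²−L²−A²−y'²−z²)/(2L)=0.0501
  γ=atan2(-0.3125,0.0503)=-1.4112;  ψ=arccos(0.1583)=1.4119;  θ3=γ+ψ≈0.0006

θ₁ = -0.2615, θ₂ = 1.3965, θ₃ = 0.0006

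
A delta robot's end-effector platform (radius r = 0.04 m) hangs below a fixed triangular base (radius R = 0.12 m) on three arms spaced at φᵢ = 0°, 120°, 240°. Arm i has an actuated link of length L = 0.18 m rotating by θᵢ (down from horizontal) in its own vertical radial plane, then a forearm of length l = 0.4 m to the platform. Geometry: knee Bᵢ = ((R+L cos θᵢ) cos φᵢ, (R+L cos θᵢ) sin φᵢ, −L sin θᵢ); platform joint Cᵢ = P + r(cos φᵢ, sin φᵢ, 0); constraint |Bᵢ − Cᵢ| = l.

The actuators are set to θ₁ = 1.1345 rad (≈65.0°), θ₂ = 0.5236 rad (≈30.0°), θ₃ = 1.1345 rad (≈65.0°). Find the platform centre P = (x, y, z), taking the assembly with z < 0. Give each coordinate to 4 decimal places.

(-0.0656, 0.1137, -0.4761)

φ1=0.0°: virtual centre (0.1561, 0.0000, -0.1631), radius l
centre 2 = (0.2359·cos120.0°, 0.2359·sin120.0°, -0.0900) = (-0.1179, 0.2043, -0.0900)
centre 3 = (0.1561·cos240.0°, 0.1561·sin240.0°, -0.1631) = (-0.0780, -0.1352, -0.1631)
|centre ₂|²−|centre ₁|² = 0.0128;  |centre ₃|²−|centre ₁|² = 0.0000
linear system: -0.5480x+0.4086y = 0.0128−0.1463z; -0.4682x+-0.2703y = 0.0000−0.0000z
Cramer: x(z) = -0.0102+0.1165z;  y(z) = 0.0176-0.2018z
quadratic in z: (1.0543)z²+(0.2804)z+(-0.1054)=0, √Δ=0.7234 → z ∈ {-0.4761, 0.2101}; z = -0.4761 (taking z<0)
x = -0.0656, y = 0.1137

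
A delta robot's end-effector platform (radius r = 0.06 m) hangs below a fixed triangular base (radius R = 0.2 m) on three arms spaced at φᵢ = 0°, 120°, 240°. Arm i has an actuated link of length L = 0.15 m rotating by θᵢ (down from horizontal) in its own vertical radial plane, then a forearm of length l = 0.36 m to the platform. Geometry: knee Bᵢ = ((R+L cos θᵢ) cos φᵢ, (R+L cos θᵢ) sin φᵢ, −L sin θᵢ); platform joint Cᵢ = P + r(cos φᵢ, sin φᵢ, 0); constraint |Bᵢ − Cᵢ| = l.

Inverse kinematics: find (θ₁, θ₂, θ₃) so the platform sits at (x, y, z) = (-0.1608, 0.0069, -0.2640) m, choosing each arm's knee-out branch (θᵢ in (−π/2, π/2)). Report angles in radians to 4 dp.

rotate P by −φ1: (-0.1608, 0.0069, -0.2640)
  e−x'=0.3008;  (l²−L²−(e−x')²−y'²−z²)/2L = -0.1771
  θ1 = atan2(B,A) + arccos(C/0.4002) = 1.3088
arm 2 (φ=120.0°): x'=0.0864, y'=0.1358
  e−x'=0.0536;  (l²−L²−(e−x')²−y'²−z²)/2L = 0.0536
  γ=atan2(-0.2640,0.0536)=-1.3704;  ψ=arccos(0.1990)=1.3704;  θ2=γ+ψ≈0.0000
arm 3 (φ=240.0°): x'=0.0744, y'=-0.1427
  A cos θ + B sin θ = C:  0.0656·cos θ + -0.2640·sin θ = 0.0425
  γ=atan2(-0.2640,0.0656)=-1.3273;  ψ=arccos(0.1561)=1.4141;  θ3=γ+ψ≈0.0867

θ₁ = 1.3088, θ₂ = 0.0000, θ₃ = 0.0867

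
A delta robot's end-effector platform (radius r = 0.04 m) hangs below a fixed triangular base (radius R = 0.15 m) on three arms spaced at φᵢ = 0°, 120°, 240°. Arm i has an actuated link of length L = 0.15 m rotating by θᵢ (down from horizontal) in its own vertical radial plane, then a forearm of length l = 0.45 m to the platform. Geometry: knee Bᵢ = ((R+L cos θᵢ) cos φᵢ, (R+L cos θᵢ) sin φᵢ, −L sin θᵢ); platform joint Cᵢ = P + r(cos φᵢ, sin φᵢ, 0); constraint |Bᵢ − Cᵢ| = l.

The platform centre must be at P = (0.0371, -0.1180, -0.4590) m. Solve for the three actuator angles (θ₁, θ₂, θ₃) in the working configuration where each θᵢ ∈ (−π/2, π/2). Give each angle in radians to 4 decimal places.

θ₁ = 0.5237, θ₂ = 1.0472, θ₃ = 0.3492

arm 1 (φ=0.0°): x'=0.0371, y'=-0.1180
  e−x'=0.0729;  (l²−L²−(e−x')²−y'²−z²)/2L = -0.1664
  γ=atan2(-0.4590,0.0729)=-1.4133;  ψ=arccos(-0.3580)=1.9370;  θ1=γ+ψ≈0.5237
rotate P by −φ2: (-0.1207, 0.0269, -0.4590)
  A=0.2307, B=-0.4590, C=(l²−L²−A²−y'²−z²)/(2L)=-0.2821
  θ2 = atan2(B,A) + arccos(C/0.5137) = 1.0472
arm 3 (φ=240.0°): x'=0.0836, y'=0.0911
  A cos θ + B sin θ = C:  0.0264·cos θ + -0.4590·sin θ = -0.1323
  θ3 = atan2(B,A) + arccos(C/0.4598) = 0.3492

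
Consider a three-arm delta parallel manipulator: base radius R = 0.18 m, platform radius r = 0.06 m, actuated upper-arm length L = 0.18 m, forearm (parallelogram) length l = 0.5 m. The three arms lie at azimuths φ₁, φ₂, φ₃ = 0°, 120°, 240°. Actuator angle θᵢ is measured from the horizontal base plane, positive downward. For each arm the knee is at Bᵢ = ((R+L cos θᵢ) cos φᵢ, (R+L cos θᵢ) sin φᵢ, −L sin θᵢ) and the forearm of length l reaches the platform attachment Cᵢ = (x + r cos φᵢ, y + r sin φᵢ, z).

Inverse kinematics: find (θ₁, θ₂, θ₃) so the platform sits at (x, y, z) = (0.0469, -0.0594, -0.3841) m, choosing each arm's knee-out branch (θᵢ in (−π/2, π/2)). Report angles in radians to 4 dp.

θ₁ = -0.2617, θ₂ = 0.2619, θ₃ = -0.1747

rotate P by −φ1: (0.0469, -0.0594, -0.3841)
  A=0.0731, B=-0.3841, C=(l²−L²−A²−y'²−z²)/(2L)=0.1700
  √(A²+B²)=0.3910;  θ1 = -1.3827+1.1210 ≈ -0.2617
arm 2 (φ=120.0°): x'=-0.0749, y'=-0.0109
  e−x'=0.1949;  (l²−L²−(e−x')²−y'²−z²)/2L = 0.0888
  γ=atan2(-0.3841,0.1949)=-1.1012;  ψ=arccos(0.2062)=1.3632;  θ2=γ+ψ≈0.2619
rotate P by −φ3: (0.0280, 0.0703, -0.3841)
  A cos θ + B sin θ = C:  0.0920·cos θ + -0.3841·sin θ = 0.1574
  √(A²+B²)=0.3950;  θ3 = -1.3357+1.1610 ≈ -0.1747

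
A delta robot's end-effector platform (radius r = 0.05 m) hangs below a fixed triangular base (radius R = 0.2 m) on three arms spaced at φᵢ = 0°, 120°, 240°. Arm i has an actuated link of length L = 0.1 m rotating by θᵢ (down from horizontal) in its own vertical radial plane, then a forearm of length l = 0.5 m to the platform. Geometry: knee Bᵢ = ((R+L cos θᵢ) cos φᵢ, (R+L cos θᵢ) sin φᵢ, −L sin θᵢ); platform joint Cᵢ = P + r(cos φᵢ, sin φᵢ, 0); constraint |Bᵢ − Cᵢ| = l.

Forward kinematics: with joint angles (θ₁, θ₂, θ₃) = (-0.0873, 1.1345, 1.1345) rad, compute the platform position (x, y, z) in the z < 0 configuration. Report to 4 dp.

(0.1639, 0.0000, -0.4839)

φ1=0.0°: virtual centre (0.2496, 0.0000, 0.0087), radius l
φ2=120.0°: virtual centre (-0.0961, 0.1665, -0.0906), radius l
S3 = (0.1923·cos240.0°, 0.1923·sin240.0°, -0.0906) = (-0.0961, -0.1665, -0.0906)
eliminate P² terms by subtracting sphere 1 from 2 and 3
[-0.6915 0.3330 -0.1987]·P = -0.0172;  [-0.6915 -0.3330 -0.1987]·P = -0.0172
Cramer: x(z) = 0.0249-0.2874z;  y(z) = 0.0000+0.0000z
quadratic in z: (1.0826)z²+(0.1117)z+(-0.1994)=0, √Δ=0.9360 → z ∈ {-0.4839, 0.3807}; z = -0.4839 (taking z<0)
x = 0.1639, y = 0.0000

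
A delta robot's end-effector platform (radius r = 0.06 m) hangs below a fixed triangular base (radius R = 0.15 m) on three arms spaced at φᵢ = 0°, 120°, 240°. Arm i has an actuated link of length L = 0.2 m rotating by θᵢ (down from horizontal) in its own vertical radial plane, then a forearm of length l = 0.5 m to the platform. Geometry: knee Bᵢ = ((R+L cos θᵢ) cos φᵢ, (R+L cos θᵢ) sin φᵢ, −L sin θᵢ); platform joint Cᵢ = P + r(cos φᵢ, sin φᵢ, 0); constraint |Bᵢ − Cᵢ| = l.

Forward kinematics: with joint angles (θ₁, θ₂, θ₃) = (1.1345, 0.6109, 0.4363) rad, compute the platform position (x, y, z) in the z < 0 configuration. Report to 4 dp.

(-0.1697, -0.0362, -0.5421)

arm 1 at φ=0.0°: e+L cos θ1 = 0.1745;  O1 = (0.1745, 0.0000, -0.1813)
O2 = (0.2538·cos120.0°, 0.2538·sin120.0°, -0.1147) = (-0.1269, 0.2198, -0.1147)
O3 = (0.2713·cos240.0°, 0.2713·sin240.0°, -0.0845) = (-0.1356, -0.2349, -0.0845)
subtract pairs → two planes through P
[-0.6029 0.4396 0.1331]·P = 0.0143;  [-0.6203 -0.4698 0.1935]·P = 0.0174
Cramer: x(z) = -0.0258+0.2655z;  y(z) = -0.0030+0.0613z
into |P−O₁|² = l²: 1.0742z² + 0.2558z + -0.1770 = 0;  Δ = 0.8260;  z = -0.5421 or 0.3040 → z<0 root = -0.5421
x = -0.1697, y = -0.0362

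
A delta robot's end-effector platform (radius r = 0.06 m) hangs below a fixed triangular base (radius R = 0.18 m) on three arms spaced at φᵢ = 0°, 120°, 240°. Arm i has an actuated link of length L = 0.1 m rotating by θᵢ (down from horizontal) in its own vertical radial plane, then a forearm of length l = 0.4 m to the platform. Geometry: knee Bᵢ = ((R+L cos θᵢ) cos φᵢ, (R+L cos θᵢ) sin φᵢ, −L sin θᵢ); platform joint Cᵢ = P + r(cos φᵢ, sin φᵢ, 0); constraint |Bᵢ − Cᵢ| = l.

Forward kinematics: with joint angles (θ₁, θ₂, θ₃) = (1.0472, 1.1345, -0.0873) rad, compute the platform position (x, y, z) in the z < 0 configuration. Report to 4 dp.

φ1=0.0°: virtual centre (0.1700, 0.0000, -0.0866), radius l
φ2=120.0°: virtual centre (-0.0811, 0.1405, -0.0906), radius l
φ3=240.0°: virtual centre (-0.1098, -0.1902, 0.0087), radius l
subtract pairs → two planes through P
[-0.5023 0.2810 -0.0081]·P = -0.0019;  [-0.5596 -0.3804 0.1906]·P = 0.0119
det = 0.3483;  x = -0.0076+0.1450z,  y = -0.0202+0.2878z
sphere 1 gives Az²+Bz+C=0 with A=1.1039, B=0.1101, C=-0.1206;  B²−4AC=0.5445;  roots -0.3841, 0.2843;  negative root z = -0.3841
x = -0.0633, y = -0.1307

(-0.0633, -0.1307, -0.3841)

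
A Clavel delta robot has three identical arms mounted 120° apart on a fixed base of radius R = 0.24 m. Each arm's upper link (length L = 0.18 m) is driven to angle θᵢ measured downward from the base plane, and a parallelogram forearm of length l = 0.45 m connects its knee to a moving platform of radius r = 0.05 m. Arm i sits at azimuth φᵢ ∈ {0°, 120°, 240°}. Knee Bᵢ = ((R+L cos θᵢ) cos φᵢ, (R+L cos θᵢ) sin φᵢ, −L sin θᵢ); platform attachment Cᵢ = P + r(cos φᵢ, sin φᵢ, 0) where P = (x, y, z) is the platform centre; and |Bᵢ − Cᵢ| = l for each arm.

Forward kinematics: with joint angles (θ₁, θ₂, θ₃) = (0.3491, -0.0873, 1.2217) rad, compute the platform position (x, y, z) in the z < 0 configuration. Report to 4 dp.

(0.0441, 0.1628, -0.3386)

φ1=0.0°: virtual centre (0.3591, 0.0000, -0.0616), radius l
S2 = (0.3693·cos120.0°, 0.3693·sin120.0°, 0.0157) = (-0.1847, 0.3198, 0.0157)
arm 3 at φ=240.0°: e+L cos θ3 = 0.2516;  S3 = (-0.1258, -0.2179, -0.1691)
subtract pairs → two planes through P
[-1.0876 0.6397 0.1545]·P = 0.0039;  [-0.9699 -0.4357 -0.2151]·P = -0.0409
Cramer: x(z) = 0.0224-0.0642z;  y(z) = 0.0441-0.3508z
sphere 1 gives Az²+Bz+C=0 with A=1.1272, B=0.1355, C=-0.0833;  B²−4AC=0.3941;  roots -0.3386, 0.2184;  negative root z = -0.3386
x = 0.0441, y = 0.1628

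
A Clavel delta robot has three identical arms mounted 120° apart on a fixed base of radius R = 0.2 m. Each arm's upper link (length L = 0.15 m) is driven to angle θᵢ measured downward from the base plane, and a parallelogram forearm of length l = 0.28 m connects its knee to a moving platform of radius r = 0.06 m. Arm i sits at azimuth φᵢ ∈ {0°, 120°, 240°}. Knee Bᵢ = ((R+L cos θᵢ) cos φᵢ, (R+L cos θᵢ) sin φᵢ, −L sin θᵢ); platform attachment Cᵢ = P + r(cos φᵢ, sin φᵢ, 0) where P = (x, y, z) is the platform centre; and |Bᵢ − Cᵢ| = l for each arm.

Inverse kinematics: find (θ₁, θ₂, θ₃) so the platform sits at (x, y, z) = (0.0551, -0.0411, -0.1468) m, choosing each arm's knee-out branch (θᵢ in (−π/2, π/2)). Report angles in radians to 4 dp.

arm 1 (φ=0.0°): x'=0.0551, y'=-0.0411
  e−x'=0.0849;  (l²−L²−(e−x')²−y'²−z²)/2L = 0.0848
  γ=atan2(-0.1468,0.0849)=-1.0465;  ψ=arccos(0.5003)=1.0469;  θ1=γ+ψ≈0.0004
rotate P by −φ2: (-0.0631, -0.0272, -0.1468)
  A cos θ + B sin θ = C:  0.2031·cos θ + -0.1468·sin θ = -0.0255
  γ=atan2(-0.1468,0.2031)=-0.6258;  ψ=arccos(-0.1018)=1.6728;  θ2=γ+ψ≈1.0470
φ3=240.0° → target in arm frame (0.0080, 0.0683)
  A cos θ + B sin θ = C:  0.1320·cos θ + -0.1468·sin θ = 0.0409
  θ3 = atan2(B,A) + arccos(C/0.1974) = 0.5234

θ₁ = 0.0004, θ₂ = 1.0470, θ₃ = 0.5234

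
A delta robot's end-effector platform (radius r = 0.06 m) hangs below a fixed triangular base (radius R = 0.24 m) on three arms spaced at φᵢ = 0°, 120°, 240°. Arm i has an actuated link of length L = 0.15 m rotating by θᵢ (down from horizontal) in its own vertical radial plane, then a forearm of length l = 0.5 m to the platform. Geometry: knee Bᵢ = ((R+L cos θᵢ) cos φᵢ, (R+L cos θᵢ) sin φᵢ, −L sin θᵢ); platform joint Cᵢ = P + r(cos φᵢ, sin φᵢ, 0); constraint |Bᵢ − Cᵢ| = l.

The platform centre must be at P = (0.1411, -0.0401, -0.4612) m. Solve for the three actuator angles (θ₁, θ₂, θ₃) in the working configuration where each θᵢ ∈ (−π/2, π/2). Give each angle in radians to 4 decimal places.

θ₁ = 0.0000, θ₂ = 1.0471, θ₃ = 0.7852

arm 1 (φ=0.0°): x'=0.1411, y'=-0.0401
  A=0.0389, B=-0.4612, C=(l²−L²−A²−y'²−z²)/(2L)=0.0389
  √(A²+B²)=0.4628;  θ1 = -1.4867+1.4866 ≈ 0.0000
rotate P by −φ2: (-0.1053, -0.1021, -0.4612)
  e−x'=0.2853;  (l²−L²−(e−x')²−y'²−z²)/2L = -0.2567
  θ2 = atan2(B,A) + arccos(C/0.5423) = 1.0471
rotate P by −φ3: (-0.0358, 0.1422, -0.4612)
  e−x'=0.2158;  (l²−L²−(e−x')²−y'²−z²)/2L = -0.1734
  √(A²+B²)=0.5092;  θ3 = -1.1331+1.9183 ≈ 0.7852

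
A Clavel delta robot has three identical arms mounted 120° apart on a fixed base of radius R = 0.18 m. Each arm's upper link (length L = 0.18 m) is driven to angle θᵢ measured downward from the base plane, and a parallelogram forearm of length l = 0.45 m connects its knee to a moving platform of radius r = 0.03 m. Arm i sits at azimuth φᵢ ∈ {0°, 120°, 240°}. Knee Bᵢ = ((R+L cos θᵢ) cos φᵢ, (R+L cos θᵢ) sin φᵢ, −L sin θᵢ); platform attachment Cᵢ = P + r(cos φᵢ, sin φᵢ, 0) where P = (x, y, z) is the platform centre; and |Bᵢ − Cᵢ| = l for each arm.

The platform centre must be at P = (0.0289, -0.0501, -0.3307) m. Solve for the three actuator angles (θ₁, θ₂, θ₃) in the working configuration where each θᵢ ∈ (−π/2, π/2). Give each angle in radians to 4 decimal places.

θ₁ = 0.0003, θ₂ = 0.4360, θ₃ = 0.0001

rotate P by −φ1: (0.0289, -0.0501, -0.3307)
  A cos θ + B sin θ = C:  0.1211·cos θ + -0.3307·sin θ = 0.1210
  √(A²+B²)=0.3522;  θ1 = -1.2198+1.2201 ≈ 0.0003
arm 2 (φ=120.0°): x'=-0.0578, y'=0.0000
  e−x'=0.2078;  (l²−L²−(e−x')²−y'²−z²)/2L = 0.0487
  √(A²+B²)=0.3906;  θ2 = -1.0097+1.4457 ≈ 0.4360
arm 3 (φ=240.0°): x'=0.0289, y'=0.0501
  A cos θ + B sin θ = C:  0.1211·cos θ + -0.3307·sin θ = 0.1210
  θ3 = atan2(B,A) + arccos(C/0.3522) = 0.0001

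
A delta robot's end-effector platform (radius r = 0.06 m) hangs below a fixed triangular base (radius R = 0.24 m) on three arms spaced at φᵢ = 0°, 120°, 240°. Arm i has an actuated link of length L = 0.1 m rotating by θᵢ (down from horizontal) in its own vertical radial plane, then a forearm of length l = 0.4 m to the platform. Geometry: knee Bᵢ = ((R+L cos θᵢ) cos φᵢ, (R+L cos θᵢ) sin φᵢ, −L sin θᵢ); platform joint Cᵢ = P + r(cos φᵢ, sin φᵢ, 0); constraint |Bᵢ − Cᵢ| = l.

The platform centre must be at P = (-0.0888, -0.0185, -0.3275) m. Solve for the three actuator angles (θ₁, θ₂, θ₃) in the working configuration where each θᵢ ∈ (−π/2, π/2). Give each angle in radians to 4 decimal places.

arm 1 (φ=0.0°): x'=-0.0888, y'=-0.0185
  A cos θ + B sin θ = C:  0.2688·cos θ + -0.3275·sin θ = -0.1493
  √(A²+B²)=0.4237;  θ1 = -0.8835+1.9308 ≈ 1.0473
φ2=120.0° → target in arm frame (0.0284, 0.0862)
  A cos θ + B sin θ = C:  0.1516·cos θ + -0.3275·sin θ = 0.0617
  γ=atan2(-0.3275,0.1516)=-1.1372;  ψ=arccos(0.1709)=1.3991;  θ2=γ+ψ≈0.2619
φ3=240.0° → target in arm frame (0.0604, -0.0677)
  A cos θ + B sin θ = C:  0.1196·cos θ + -0.3275·sin θ = 0.1193
  γ=atan2(-0.3275,0.1196)=-1.2207;  ψ=arccos(0.3423)=1.2214;  θ3=γ+ψ≈0.0007

θ₁ = 1.0473, θ₂ = 0.2619, θ₃ = 0.0007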